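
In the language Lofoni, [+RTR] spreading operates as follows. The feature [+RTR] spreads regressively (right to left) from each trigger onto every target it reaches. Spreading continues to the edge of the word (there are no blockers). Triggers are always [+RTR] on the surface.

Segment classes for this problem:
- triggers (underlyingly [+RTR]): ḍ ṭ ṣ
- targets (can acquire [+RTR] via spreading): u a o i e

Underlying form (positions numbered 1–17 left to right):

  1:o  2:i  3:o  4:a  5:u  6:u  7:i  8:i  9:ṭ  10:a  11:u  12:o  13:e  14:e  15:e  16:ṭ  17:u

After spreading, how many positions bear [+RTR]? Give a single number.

16

From /ṭ/ at 9 leftward: 8 /i/ → [+RTR]; 7 /i/ → [+RTR]; 6 /u/ → [+RTR]; 5 /u/ → [+RTR]; 4 /a/ → [+RTR]; 3 /o/ → [+RTR]; 2 /i/ → [+RTR]; 1 /o/ → [+RTR]; word edge.
From /ṭ/ at 16 leftward: 15 /e/ → [+RTR]; 14 /e/ → [+RTR]; 13 /e/ → [+RTR]; 12 /o/ → [+RTR]; 11 /u/ → [+RTR]; 10 /a/ → [+RTR]; 9 /ṭ/ is itself a trigger — this domain ends here.
Target with no active source: position 17 stays [-emphatic].
[+RTR] positions on the surface: 1 2 3 4 5 6 7 8 9 10 11 12 13 14 15 16.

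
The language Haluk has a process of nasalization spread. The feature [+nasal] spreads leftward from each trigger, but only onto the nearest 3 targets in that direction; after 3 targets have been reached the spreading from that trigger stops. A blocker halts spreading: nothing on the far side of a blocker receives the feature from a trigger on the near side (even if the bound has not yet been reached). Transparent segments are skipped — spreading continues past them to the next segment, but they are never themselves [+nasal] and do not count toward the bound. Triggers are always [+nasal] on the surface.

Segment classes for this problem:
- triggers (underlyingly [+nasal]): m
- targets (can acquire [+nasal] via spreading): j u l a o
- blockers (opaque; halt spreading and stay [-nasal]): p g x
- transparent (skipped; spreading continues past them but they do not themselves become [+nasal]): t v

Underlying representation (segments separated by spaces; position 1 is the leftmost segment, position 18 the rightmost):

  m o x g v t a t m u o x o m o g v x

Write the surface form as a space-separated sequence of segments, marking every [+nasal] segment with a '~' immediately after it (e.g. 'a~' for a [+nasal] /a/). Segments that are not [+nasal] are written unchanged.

From /m/ at 1 leftward: word edge.
From /m/ at 9 leftward: 8 /t/ transparent; 7 /a/ → [+nasal]; 6 /t/ transparent; 5 /v/ transparent; 4 /g/ blocks.
From /m/ at 14 leftward: 13 /o/ → [+nasal]; 12 /x/ blocks.
Targets with no active source: positions 2 10 11 15 stay [-nasal].
[+nasal] positions on the surface: 1 7 9 13 14.

m~ o x g v t a~ t m~ u o x o~ m~ o g v x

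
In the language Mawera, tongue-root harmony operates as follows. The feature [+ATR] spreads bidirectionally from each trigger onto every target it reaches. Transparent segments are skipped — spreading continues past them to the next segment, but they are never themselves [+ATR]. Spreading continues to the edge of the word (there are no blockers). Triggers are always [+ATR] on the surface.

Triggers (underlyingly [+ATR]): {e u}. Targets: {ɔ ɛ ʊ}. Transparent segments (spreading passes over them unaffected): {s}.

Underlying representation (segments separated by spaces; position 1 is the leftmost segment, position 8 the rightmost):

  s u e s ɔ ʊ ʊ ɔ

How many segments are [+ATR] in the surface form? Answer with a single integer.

From /u/ at 2 rightward: 3 /e/ is itself a trigger — this domain ends here.
From /u/ at 2 leftward: 1 /s/ transparent; word edge.
From /e/ at 3 rightward: 4 /s/ transparent; 5 /ɔ/ → [+ATR]; 6 /ʊ/ → [+ATR]; 7 /ʊ/ → [+ATR]; 8 /ɔ/ → [+ATR]; word edge.
From /e/ at 3 leftward: 2 /u/ is itself a trigger — this domain ends here.
[+ATR] positions on the surface: 2 3 5 6 7 8.

6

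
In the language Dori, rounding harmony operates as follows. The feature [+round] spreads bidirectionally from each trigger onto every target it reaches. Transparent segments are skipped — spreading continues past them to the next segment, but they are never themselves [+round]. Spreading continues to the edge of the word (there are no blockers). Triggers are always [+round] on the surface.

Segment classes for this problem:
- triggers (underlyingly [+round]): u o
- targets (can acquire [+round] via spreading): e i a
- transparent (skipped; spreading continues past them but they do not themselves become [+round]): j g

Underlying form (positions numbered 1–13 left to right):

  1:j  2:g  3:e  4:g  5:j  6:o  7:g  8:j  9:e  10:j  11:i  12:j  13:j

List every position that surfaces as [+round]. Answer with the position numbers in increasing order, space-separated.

3 6 9 11

From /o/ at 6 rightward: 7 /g/ transparent; 8 /j/ transparent; 9 /e/ → [+round]; 10 /j/ transparent; 11 /i/ → [+round]; 12 /j/ transparent; 13 /j/ transparent; word edge.
From /o/ at 6 leftward: 5 /j/ transparent; 4 /g/ transparent; 3 /e/ → [+round]; 2 /g/ transparent; 1 /j/ transparent; word edge.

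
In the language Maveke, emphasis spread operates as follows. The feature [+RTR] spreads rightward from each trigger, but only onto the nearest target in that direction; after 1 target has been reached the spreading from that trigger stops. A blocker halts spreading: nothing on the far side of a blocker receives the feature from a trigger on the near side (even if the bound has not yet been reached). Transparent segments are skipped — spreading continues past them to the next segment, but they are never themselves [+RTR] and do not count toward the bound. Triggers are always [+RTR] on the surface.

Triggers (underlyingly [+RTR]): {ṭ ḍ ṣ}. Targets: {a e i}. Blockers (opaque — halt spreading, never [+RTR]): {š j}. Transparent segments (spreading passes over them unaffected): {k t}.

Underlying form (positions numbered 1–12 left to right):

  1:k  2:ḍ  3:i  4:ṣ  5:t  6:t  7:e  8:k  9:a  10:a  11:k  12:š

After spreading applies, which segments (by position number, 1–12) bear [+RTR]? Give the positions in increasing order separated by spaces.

From /ḍ/ at 2 rightward: 3 /i/ → [+RTR]; bound reached.
From /ṣ/ at 4 rightward: 5 /t/ transparent; 6 /t/ transparent; 7 /e/ → [+RTR]; bound reached.
Targets with no active source: positions 9 10 stay [-emphatic].

2 3 4 7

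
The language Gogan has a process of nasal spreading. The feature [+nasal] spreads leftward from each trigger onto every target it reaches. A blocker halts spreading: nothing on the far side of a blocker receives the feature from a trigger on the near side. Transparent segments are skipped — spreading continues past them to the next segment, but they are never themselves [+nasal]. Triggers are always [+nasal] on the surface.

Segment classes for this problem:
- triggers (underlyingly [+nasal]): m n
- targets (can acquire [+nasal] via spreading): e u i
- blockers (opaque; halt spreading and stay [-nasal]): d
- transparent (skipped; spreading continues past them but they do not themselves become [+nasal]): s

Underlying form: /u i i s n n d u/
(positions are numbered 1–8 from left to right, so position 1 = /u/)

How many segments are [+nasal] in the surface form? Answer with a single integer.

5

From /n/ at 5 leftward: 4 /s/ transparent; 3 /i/ → [+nasal]; 2 /i/ → [+nasal]; 1 /u/ → [+nasal]; word edge.
From /n/ at 6 leftward: 5 /n/ is itself a trigger — this domain ends here.
Target with no active source: position 8 stays [-nasal].
[+nasal] positions on the surface: 1 2 3 5 6.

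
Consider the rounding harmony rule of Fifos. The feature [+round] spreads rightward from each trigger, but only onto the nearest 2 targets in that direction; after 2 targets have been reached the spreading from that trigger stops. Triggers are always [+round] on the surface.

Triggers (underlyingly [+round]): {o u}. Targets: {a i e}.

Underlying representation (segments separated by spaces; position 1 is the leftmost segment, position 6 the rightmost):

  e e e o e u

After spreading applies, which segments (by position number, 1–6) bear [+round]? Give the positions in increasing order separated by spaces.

4 5 6

From /o/ at 4 rightward: 5 /e/ → [+round]; 6 /u/ is itself a trigger — this domain ends here.
From /u/ at 6 rightward: word edge.
Targets with no active source: positions 1 2 3 stay [-round].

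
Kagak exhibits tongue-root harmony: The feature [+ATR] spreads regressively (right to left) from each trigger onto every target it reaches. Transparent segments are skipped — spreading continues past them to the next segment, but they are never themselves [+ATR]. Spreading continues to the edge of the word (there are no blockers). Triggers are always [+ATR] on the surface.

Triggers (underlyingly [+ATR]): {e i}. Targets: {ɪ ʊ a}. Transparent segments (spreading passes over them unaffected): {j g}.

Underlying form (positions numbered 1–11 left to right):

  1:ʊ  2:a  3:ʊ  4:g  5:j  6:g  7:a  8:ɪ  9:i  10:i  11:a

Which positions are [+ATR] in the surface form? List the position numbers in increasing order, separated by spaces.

1 2 3 7 8 9 10

From /i/ at 9 leftward: 8 /ɪ/ → [+ATR]; 7 /a/ → [+ATR]; 6 /g/ transparent; 5 /j/ transparent; 4 /g/ transparent; 3 /ʊ/ → [+ATR]; 2 /a/ → [+ATR]; 1 /ʊ/ → [+ATR]; word edge.
From /i/ at 10 leftward: 9 /i/ is itself a trigger — this domain ends here.
Target with no active source: position 11 stays [-ATR].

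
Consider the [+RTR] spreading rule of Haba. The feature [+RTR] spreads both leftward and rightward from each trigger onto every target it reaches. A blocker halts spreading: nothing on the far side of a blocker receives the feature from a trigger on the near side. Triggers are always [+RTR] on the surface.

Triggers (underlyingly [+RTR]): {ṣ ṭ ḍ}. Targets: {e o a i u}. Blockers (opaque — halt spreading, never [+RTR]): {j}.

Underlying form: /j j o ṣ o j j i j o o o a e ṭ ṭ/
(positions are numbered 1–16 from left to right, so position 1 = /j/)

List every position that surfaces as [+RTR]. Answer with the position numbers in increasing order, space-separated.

From /ṣ/ at 4 rightward: 5 /o/ → [+RTR]; 6 /j/ blocks.
From /ṣ/ at 4 leftward: 3 /o/ → [+RTR]; 2 /j/ blocks.
From /ṭ/ at 15 rightward: 16 /ṭ/ is itself a trigger — this domain ends here.
From /ṭ/ at 15 leftward: 14 /e/ → [+RTR]; 13 /a/ → [+RTR]; 12 /o/ → [+RTR]; 11 /o/ → [+RTR]; 10 /o/ → [+RTR]; 9 /j/ blocks.
From /ṭ/ at 16 rightward: word edge.
From /ṭ/ at 16 leftward: 15 /ṭ/ is itself a trigger — this domain ends here.
Target with no active source: position 8 stays [-emphatic].

3 4 5 10 11 12 13 14 15 16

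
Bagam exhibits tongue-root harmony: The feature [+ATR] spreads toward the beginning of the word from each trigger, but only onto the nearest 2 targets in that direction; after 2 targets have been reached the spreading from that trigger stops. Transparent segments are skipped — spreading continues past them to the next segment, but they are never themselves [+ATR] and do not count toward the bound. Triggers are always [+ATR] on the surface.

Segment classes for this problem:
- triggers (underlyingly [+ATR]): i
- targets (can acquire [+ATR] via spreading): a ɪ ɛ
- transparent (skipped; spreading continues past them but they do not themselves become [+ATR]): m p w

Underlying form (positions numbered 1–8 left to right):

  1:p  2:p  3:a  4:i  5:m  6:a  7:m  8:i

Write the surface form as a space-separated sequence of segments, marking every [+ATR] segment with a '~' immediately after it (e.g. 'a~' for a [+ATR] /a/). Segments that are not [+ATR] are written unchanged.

p p a~ i~ m a~ m i~

From /i/ at 4 leftward: 3 /a/ → [+ATR]; 2 /p/ transparent; 1 /p/ transparent; word edge.
From /i/ at 8 leftward: 7 /m/ transparent; 6 /a/ → [+ATR]; 5 /m/ transparent; 4 /i/ is itself a trigger — this domain ends here.
[+ATR] positions on the surface: 3 4 6 8.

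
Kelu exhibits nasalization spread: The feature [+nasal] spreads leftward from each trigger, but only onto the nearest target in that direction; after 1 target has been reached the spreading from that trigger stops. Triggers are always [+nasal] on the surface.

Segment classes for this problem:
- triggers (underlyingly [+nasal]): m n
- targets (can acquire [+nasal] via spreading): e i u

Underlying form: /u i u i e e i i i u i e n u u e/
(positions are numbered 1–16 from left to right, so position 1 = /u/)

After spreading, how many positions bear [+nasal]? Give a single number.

From /n/ at 13 leftward: 12 /e/ → [+nasal]; bound reached.
Targets with no active source: positions 1 2 3 4 5 6 7 8 9 10 11 14 15 16 stay [-nasal].
[+nasal] positions on the surface: 12 13.

2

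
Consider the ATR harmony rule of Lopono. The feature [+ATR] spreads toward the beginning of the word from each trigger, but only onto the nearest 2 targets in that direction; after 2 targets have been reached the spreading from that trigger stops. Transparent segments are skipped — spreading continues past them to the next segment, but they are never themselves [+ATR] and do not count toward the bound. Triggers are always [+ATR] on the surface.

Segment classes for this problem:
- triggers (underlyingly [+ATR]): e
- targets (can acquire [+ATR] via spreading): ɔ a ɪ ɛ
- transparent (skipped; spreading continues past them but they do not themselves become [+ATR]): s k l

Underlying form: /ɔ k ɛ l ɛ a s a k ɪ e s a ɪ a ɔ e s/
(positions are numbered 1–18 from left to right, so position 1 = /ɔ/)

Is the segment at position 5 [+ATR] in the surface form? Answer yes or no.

no

From /e/ at 11 leftward: 10 /ɪ/ → [+ATR]; 9 /k/ transparent; 8 /a/ → [+ATR]; bound reached.
From /e/ at 17 leftward: 16 /ɔ/ → [+ATR]; 15 /a/ → [+ATR]; bound reached.
Targets with no active source: positions 1 3 5 6 13 14 stay [-ATR].
[+ATR] positions on the surface: 8 10 11 15 16 17.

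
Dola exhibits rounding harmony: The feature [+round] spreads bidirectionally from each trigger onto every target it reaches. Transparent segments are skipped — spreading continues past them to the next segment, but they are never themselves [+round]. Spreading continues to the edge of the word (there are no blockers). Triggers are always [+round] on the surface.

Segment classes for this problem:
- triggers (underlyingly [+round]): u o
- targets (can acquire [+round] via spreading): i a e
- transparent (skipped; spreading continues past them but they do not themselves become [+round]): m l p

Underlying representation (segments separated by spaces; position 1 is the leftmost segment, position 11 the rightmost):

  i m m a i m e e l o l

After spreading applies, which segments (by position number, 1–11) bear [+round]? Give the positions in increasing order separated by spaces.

From /o/ at 10 rightward: 11 /l/ transparent; word edge.
From /o/ at 10 leftward: 9 /l/ transparent; 8 /e/ → [+round]; 7 /e/ → [+round]; 6 /m/ transparent; 5 /i/ → [+round]; 4 /a/ → [+round]; 3 /m/ transparent; 2 /m/ transparent; 1 /i/ → [+round]; word edge.

1 4 5 7 8 10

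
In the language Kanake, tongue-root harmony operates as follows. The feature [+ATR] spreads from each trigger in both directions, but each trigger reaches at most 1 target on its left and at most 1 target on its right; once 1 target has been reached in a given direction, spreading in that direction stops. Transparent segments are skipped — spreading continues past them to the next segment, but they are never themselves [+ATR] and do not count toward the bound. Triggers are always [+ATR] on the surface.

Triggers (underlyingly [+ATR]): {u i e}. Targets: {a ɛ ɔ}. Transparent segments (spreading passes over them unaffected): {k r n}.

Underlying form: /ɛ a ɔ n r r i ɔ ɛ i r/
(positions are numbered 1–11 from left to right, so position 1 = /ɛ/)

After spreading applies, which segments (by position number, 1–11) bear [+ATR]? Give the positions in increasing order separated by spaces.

3 7 8 9 10

From /i/ at 7 rightward: 8 /ɔ/ → [+ATR]; bound reached.
From /i/ at 7 leftward: 6 /r/ transparent; 5 /r/ transparent; 4 /n/ transparent; 3 /ɔ/ → [+ATR]; bound reached.
From /i/ at 10 rightward: 11 /r/ transparent; word edge.
From /i/ at 10 leftward: 9 /ɛ/ → [+ATR]; bound reached.
Targets with no active source: positions 1 2 stay [-ATR].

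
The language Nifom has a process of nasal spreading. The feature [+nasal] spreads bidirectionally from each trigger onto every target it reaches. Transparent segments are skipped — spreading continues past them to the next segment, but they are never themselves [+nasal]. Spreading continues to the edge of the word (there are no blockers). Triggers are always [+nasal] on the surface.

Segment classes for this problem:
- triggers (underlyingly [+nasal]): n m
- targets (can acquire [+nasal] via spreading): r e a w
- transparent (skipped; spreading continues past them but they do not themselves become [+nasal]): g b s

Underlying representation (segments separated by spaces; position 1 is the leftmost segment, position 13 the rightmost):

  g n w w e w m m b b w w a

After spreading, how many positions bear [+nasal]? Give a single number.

From /n/ at 2 rightward: 3 /w/ → [+nasal]; 4 /w/ → [+nasal]; 5 /e/ → [+nasal]; 6 /w/ → [+nasal]; 7 /m/ is itself a trigger — this domain ends here.
From /n/ at 2 leftward: 1 /g/ transparent; word edge.
From /m/ at 7 rightward: 8 /m/ is itself a trigger — this domain ends here.
From /m/ at 7 leftward: 6 /w/ → [+nasal]; 5 /e/ → [+nasal]; 4 /w/ → [+nasal]; 3 /w/ → [+nasal]; 2 /n/ is itself a trigger — this domain ends here.
From /m/ at 8 rightward: 9 /b/ transparent; 10 /b/ transparent; 11 /w/ → [+nasal]; 12 /w/ → [+nasal]; 13 /a/ → [+nasal]; word edge.
From /m/ at 8 leftward: 7 /m/ is itself a trigger — this domain ends here.
[+nasal] positions on the surface: 2 3 4 5 6 7 8 11 12 13.

10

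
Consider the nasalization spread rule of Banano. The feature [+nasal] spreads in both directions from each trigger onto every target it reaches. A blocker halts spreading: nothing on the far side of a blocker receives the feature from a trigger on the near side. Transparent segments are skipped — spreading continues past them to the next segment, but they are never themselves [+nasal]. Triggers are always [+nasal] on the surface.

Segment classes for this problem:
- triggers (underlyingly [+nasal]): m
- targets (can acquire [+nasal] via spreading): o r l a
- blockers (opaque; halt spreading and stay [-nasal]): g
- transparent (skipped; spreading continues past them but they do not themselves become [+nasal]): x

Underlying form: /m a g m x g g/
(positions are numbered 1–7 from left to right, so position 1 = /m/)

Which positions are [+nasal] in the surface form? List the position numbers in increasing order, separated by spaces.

From /m/ at 1 rightward: 2 /a/ → [+nasal]; 3 /g/ blocks.
From /m/ at 1 leftward: word edge.
From /m/ at 4 rightward: 5 /x/ transparent; 6 /g/ blocks.
From /m/ at 4 leftward: 3 /g/ blocks.

1 2 4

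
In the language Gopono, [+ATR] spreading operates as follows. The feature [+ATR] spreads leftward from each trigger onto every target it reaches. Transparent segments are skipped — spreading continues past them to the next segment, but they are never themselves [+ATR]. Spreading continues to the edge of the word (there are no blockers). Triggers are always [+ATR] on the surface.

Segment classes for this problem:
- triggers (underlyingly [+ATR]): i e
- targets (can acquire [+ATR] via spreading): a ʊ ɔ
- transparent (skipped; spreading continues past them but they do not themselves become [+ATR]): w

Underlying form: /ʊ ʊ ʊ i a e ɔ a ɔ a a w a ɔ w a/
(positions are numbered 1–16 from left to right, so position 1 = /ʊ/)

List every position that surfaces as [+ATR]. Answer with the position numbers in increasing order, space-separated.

1 2 3 4 5 6

From /i/ at 4 leftward: 3 /ʊ/ → [+ATR]; 2 /ʊ/ → [+ATR]; 1 /ʊ/ → [+ATR]; word edge.
From /e/ at 6 leftward: 5 /a/ → [+ATR]; 4 /i/ is itself a trigger — this domain ends here.
Targets with no active source: positions 7 8 9 10 11 13 14 16 stay [-ATR].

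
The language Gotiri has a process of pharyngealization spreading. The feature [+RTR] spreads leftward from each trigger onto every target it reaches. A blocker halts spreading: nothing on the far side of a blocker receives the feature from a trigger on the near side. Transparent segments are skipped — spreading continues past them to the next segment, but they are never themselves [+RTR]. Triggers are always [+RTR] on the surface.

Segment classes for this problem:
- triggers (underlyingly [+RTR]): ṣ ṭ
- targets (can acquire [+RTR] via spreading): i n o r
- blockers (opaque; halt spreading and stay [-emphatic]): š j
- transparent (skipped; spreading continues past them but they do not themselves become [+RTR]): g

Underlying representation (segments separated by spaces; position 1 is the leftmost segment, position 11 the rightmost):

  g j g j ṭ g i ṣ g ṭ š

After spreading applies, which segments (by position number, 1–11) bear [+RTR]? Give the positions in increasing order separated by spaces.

From /ṭ/ at 5 leftward: 4 /j/ blocks.
From /ṣ/ at 8 leftward: 7 /i/ → [+RTR]; 6 /g/ transparent; 5 /ṭ/ is itself a trigger — this domain ends here.
From /ṭ/ at 10 leftward: 9 /g/ transparent; 8 /ṣ/ is itself a trigger — this domain ends here.

5 7 8 10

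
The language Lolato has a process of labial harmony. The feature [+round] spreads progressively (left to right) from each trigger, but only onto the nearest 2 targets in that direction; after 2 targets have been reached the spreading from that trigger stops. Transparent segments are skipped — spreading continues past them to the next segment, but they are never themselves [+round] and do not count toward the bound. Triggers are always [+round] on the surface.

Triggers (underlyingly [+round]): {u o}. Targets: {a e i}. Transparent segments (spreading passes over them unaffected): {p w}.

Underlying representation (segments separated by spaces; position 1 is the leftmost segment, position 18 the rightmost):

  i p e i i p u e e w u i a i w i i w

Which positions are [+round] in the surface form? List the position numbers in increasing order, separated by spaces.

7 8 9 11 12 13

From /u/ at 7 rightward: 8 /e/ → [+round]; 9 /e/ → [+round]; bound reached.
From /u/ at 11 rightward: 12 /i/ → [+round]; 13 /a/ → [+round]; bound reached.
Targets with no active source: positions 1 3 4 5 14 16 17 stay [-round].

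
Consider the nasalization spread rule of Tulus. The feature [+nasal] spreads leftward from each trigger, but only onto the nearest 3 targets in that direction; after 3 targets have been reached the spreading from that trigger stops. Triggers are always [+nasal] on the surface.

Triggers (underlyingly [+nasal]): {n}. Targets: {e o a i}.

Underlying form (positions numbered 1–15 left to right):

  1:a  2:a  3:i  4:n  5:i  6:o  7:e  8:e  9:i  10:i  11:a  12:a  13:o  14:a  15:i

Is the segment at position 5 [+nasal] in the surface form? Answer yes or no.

From /n/ at 4 leftward: 3 /i/ → [+nasal]; 2 /a/ → [+nasal]; 1 /a/ → [+nasal]; bound reached.
Targets with no active source: positions 5 6 7 8 9 10 11 12 13 14 15 stay [-nasal].
[+nasal] positions on the surface: 1 2 3 4.

no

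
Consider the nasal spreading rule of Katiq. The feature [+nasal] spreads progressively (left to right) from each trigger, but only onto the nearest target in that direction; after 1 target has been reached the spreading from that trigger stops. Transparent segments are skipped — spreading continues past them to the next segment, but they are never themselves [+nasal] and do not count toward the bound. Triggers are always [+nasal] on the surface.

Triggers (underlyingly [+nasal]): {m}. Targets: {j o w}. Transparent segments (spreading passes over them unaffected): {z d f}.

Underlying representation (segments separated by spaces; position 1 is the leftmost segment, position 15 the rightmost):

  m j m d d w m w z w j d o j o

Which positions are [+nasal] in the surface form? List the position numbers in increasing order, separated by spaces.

1 2 3 6 7 8

From /m/ at 1 rightward: 2 /j/ → [+nasal]; bound reached.
From /m/ at 3 rightward: 4 /d/ transparent; 5 /d/ transparent; 6 /w/ → [+nasal]; bound reached.
From /m/ at 7 rightward: 8 /w/ → [+nasal]; bound reached.
Targets with no active source: positions 10 11 13 14 15 stay [-nasal].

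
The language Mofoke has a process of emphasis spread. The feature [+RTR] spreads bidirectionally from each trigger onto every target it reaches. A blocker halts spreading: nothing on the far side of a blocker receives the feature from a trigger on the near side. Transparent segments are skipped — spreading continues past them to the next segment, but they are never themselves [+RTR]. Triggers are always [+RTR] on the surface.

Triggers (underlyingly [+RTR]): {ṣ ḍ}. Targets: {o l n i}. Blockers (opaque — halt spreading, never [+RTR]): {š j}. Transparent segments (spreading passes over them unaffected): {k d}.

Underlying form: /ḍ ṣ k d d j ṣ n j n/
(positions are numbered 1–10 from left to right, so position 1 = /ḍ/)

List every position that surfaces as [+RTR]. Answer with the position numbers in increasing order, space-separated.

From /ḍ/ at 1 rightward: 2 /ṣ/ is itself a trigger — this domain ends here.
From /ḍ/ at 1 leftward: word edge.
From /ṣ/ at 2 rightward: 3 /k/ transparent; 4 /d/ transparent; 5 /d/ transparent; 6 /j/ blocks.
From /ṣ/ at 2 leftward: 1 /ḍ/ is itself a trigger — this domain ends here.
From /ṣ/ at 7 rightward: 8 /n/ → [+RTR]; 9 /j/ blocks.
From /ṣ/ at 7 leftward: 6 /j/ blocks.
Target with no active source: position 10 stays [-emphatic].

1 2 7 8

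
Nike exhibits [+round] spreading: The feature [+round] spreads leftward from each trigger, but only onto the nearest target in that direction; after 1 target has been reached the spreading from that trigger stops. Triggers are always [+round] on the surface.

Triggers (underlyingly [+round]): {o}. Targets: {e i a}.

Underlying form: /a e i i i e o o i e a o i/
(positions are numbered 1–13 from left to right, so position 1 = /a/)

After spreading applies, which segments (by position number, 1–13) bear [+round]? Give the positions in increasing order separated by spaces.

6 7 8 11 12

From /o/ at 7 leftward: 6 /e/ → [+round]; bound reached.
From /o/ at 8 leftward: 7 /o/ is itself a trigger — this domain ends here.
From /o/ at 12 leftward: 11 /a/ → [+round]; bound reached.
Targets with no active source: positions 1 2 3 4 5 9 10 13 stay [-round].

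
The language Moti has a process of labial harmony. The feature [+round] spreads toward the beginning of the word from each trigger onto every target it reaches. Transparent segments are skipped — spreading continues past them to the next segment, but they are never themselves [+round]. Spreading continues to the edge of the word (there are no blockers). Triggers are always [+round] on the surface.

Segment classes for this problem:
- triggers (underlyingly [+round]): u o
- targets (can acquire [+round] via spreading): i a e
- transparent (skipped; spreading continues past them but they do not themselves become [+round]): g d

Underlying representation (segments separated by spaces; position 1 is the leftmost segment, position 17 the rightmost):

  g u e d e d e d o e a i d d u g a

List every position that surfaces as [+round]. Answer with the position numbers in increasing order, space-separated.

2 3 5 7 9 10 11 12 15

From /u/ at 2 leftward: 1 /g/ transparent; word edge.
From /o/ at 9 leftward: 8 /d/ transparent; 7 /e/ → [+round]; 6 /d/ transparent; 5 /e/ → [+round]; 4 /d/ transparent; 3 /e/ → [+round]; 2 /u/ is itself a trigger — this domain ends here.
From /u/ at 15 leftward: 14 /d/ transparent; 13 /d/ transparent; 12 /i/ → [+round]; 11 /a/ → [+round]; 10 /e/ → [+round]; 9 /o/ is itself a trigger — this domain ends here.
Target with no active source: position 17 stays [-round].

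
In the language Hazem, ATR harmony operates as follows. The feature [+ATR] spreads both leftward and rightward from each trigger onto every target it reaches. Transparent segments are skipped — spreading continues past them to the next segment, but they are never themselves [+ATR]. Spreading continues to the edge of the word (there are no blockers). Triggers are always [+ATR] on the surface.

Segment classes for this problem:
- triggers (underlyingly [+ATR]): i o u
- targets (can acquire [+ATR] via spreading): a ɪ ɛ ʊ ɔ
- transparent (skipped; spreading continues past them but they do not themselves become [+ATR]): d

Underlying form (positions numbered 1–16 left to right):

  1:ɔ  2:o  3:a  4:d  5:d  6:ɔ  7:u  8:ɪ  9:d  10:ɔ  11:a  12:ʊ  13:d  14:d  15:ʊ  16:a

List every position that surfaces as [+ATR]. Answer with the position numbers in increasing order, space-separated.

From /o/ at 2 rightward: 3 /a/ → [+ATR]; 4 /d/ transparent; 5 /d/ transparent; 6 /ɔ/ → [+ATR]; 7 /u/ is itself a trigger — this domain ends here.
From /o/ at 2 leftward: 1 /ɔ/ → [+ATR]; word edge.
From /u/ at 7 rightward: 8 /ɪ/ → [+ATR]; 9 /d/ transparent; 10 /ɔ/ → [+ATR]; 11 /a/ → [+ATR]; 12 /ʊ/ → [+ATR]; 13 /d/ transparent; 14 /d/ transparent; 15 /ʊ/ → [+ATR]; 16 /a/ → [+ATR]; word edge.
From /u/ at 7 leftward: 6 /ɔ/ → [+ATR]; 5 /d/ transparent; 4 /d/ transparent; 3 /a/ → [+ATR]; 2 /o/ is itself a trigger — this domain ends here.

1 2 3 6 7 8 10 11 12 15 16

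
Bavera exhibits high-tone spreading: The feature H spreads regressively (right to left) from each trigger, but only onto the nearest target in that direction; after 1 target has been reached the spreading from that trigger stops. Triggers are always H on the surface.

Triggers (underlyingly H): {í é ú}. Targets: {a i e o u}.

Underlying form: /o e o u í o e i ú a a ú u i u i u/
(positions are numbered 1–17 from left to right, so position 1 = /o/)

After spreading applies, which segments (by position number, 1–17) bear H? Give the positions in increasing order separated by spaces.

4 5 8 9 11 12

From /í/ at 5 leftward: 4 /u/ → H; bound reached.
From /ú/ at 9 leftward: 8 /i/ → H; bound reached.
From /ú/ at 12 leftward: 11 /a/ → H; bound reached.
Targets with no active source: positions 1 2 3 6 7 10 13 14 15 16 17 stay [-high tone].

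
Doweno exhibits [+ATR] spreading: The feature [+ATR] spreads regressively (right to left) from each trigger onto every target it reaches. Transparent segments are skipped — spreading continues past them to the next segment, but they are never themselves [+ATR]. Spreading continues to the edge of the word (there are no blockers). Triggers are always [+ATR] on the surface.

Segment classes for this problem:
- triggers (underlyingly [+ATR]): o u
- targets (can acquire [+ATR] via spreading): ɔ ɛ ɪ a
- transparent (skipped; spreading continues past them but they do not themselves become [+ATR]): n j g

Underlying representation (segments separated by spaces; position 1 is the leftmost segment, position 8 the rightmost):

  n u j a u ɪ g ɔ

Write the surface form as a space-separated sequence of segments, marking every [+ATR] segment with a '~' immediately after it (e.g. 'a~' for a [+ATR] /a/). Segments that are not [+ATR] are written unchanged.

From /u/ at 2 leftward: 1 /n/ transparent; word edge.
From /u/ at 5 leftward: 4 /a/ → [+ATR]; 3 /j/ transparent; 2 /u/ is itself a trigger — this domain ends here.
Targets with no active source: positions 6 8 stay [-ATR].
[+ATR] positions on the surface: 2 4 5.

n u~ j a~ u~ ɪ g ɔ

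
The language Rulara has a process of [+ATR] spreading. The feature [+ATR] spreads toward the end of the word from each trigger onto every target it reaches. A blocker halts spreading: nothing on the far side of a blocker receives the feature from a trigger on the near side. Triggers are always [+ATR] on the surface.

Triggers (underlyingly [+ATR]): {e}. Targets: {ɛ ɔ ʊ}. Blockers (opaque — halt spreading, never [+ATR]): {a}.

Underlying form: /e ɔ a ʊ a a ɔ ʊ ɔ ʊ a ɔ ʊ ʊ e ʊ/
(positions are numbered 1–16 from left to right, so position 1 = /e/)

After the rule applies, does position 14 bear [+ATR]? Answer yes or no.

no

From /e/ at 1 rightward: 2 /ɔ/ → [+ATR]; 3 /a/ blocks.
From /e/ at 15 rightward: 16 /ʊ/ → [+ATR]; word edge.
Targets with no active source: positions 4 7 8 9 10 12 13 14 stay [-ATR].
[+ATR] positions on the surface: 1 2 15 16.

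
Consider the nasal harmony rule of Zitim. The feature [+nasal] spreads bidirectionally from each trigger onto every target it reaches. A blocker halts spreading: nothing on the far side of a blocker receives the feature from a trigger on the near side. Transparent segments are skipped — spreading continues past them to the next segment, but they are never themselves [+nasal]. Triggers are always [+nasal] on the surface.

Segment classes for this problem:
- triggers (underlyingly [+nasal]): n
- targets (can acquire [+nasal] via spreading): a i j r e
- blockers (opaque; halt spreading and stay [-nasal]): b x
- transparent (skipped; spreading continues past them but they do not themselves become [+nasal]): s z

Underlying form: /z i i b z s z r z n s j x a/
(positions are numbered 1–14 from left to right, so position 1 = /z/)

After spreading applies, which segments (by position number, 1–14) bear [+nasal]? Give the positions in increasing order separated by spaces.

8 10 12

From /n/ at 10 rightward: 11 /s/ transparent; 12 /j/ → [+nasal]; 13 /x/ blocks.
From /n/ at 10 leftward: 9 /z/ transparent; 8 /r/ → [+nasal]; 7 /z/ transparent; 6 /s/ transparent; 5 /z/ transparent; 4 /b/ blocks.
Targets with no active source: positions 2 3 14 stay [-nasal].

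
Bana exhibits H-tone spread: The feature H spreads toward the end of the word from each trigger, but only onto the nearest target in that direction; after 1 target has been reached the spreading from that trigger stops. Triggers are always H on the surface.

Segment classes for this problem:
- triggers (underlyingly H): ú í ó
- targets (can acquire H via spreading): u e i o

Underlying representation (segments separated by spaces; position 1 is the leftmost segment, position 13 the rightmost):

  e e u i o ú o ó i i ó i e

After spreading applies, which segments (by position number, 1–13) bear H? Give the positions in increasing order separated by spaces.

From /ú/ at 6 rightward: 7 /o/ → H; bound reached.
From /ó/ at 8 rightward: 9 /i/ → H; bound reached.
From /ó/ at 11 rightward: 12 /i/ → H; bound reached.
Targets with no active source: positions 1 2 3 4 5 10 13 stay [-high tone].

6 7 8 9 11 12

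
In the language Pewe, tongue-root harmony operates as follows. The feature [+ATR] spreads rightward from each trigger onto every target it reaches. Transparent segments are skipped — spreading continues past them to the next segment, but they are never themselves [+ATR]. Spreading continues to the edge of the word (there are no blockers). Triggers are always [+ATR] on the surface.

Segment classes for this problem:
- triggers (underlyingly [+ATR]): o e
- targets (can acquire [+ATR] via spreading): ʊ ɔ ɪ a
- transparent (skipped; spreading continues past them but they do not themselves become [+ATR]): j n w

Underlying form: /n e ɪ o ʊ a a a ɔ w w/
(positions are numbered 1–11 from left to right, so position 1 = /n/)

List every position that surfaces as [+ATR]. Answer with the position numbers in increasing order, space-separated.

From /e/ at 2 rightward: 3 /ɪ/ → [+ATR]; 4 /o/ is itself a trigger — this domain ends here.
From /o/ at 4 rightward: 5 /ʊ/ → [+ATR]; 6 /a/ → [+ATR]; 7 /a/ → [+ATR]; 8 /a/ → [+ATR]; 9 /ɔ/ → [+ATR]; 10 /w/ transparent; 11 /w/ transparent; word edge.

2 3 4 5 6 7 8 9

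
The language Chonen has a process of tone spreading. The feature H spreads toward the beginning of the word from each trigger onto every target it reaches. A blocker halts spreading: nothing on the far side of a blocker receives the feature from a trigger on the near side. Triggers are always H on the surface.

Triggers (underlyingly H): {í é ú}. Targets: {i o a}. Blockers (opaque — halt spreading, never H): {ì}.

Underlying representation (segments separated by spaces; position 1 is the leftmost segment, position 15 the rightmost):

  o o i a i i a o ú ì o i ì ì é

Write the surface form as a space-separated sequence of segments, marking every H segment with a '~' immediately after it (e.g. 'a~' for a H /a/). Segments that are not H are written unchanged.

o~ o~ i~ a~ i~ i~ a~ o~ ú~ ì o i ì ì é~

From /ú/ at 9 leftward: 8 /o/ → H; 7 /a/ → H; 6 /i/ → H; 5 /i/ → H; 4 /a/ → H; 3 /i/ → H; 2 /o/ → H; 1 /o/ → H; word edge.
From /é/ at 15 leftward: 14 /ì/ blocks.
Targets with no active source: positions 11 12 stay [-high tone].
H positions on the surface: 1 2 3 4 5 6 7 8 9 15.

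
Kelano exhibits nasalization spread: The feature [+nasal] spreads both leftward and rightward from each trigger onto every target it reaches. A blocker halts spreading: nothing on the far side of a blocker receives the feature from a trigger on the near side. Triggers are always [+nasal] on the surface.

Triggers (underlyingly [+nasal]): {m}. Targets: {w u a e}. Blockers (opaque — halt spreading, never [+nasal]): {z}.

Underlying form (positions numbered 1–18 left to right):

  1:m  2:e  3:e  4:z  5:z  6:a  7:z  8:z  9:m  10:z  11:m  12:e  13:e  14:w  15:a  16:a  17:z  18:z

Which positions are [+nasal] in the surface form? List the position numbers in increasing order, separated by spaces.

From /m/ at 1 rightward: 2 /e/ → [+nasal]; 3 /e/ → [+nasal]; 4 /z/ blocks.
From /m/ at 1 leftward: word edge.
From /m/ at 9 rightward: 10 /z/ blocks.
From /m/ at 9 leftward: 8 /z/ blocks.
From /m/ at 11 rightward: 12 /e/ → [+nasal]; 13 /e/ → [+nasal]; 14 /w/ → [+nasal]; 15 /a/ → [+nasal]; 16 /a/ → [+nasal]; 17 /z/ blocks.
From /m/ at 11 leftward: 10 /z/ blocks.
Target with no active source: position 6 stays [-nasal].

1 2 3 9 11 12 13 14 15 16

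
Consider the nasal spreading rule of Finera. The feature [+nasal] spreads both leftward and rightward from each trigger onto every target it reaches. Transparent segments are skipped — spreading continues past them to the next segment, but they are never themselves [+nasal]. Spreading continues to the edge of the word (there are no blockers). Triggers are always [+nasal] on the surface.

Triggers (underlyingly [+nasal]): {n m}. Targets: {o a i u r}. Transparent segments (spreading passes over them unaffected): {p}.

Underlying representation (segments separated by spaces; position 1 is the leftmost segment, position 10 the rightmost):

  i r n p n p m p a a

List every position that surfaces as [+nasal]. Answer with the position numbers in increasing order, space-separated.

1 2 3 5 7 9 10

From /n/ at 3 rightward: 4 /p/ transparent; 5 /n/ is itself a trigger — this domain ends here.
From /n/ at 3 leftward: 2 /r/ → [+nasal]; 1 /i/ → [+nasal]; word edge.
From /n/ at 5 rightward: 6 /p/ transparent; 7 /m/ is itself a trigger — this domain ends here.
From /n/ at 5 leftward: 4 /p/ transparent; 3 /n/ is itself a trigger — this domain ends here.
From /m/ at 7 rightward: 8 /p/ transparent; 9 /a/ → [+nasal]; 10 /a/ → [+nasal]; word edge.
From /m/ at 7 leftward: 6 /p/ transparent; 5 /n/ is itself a trigger — this domain ends here.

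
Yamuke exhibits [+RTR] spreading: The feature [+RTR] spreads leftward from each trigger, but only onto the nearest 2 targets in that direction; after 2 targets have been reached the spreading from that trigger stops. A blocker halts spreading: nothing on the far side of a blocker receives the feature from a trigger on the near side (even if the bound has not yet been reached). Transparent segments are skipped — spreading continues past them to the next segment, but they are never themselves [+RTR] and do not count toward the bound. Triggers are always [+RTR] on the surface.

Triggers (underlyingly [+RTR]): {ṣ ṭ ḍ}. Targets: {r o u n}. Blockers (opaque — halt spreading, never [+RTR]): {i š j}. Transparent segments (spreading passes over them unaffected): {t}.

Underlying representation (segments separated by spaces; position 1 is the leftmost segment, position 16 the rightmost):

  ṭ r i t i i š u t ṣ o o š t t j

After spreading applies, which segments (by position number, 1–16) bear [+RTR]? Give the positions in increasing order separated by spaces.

1 8 10

From /ṭ/ at 1 leftward: word edge.
From /ṣ/ at 10 leftward: 9 /t/ transparent; 8 /u/ → [+RTR]; 7 /š/ blocks.
Targets with no active source: positions 2 11 12 stay [-emphatic].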